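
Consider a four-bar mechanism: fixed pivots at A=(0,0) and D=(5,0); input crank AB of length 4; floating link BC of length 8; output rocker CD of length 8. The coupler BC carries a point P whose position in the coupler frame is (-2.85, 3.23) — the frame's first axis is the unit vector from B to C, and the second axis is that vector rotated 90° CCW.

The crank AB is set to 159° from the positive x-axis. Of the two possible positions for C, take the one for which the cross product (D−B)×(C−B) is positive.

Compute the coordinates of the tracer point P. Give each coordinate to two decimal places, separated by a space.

-8.04 1.54

A=(0,0), D=(5.00,0)
B = A + 4.00·(cos159°, sin159°) = (-3.7343, 1.4335)
|BD| = 8.8512
circle(B,8.00) ∩ circle(D,8.00): a=4.4256, h=6.6644
  candidates: C₊=(1.7122,7.2932) cross=58.988; C₋=(-0.4465,-5.8597) cross=-58.988
  mode + wants cross > 0 → take C=(1.7122,7.2932) (cross=58.988)
ex = (C−B)/|BC| = (0.6808,0.7325); ey = (-0.7325,0.6808)
P = B + -2.85·ex + 3.23·ey = (-8.0405,1.5450)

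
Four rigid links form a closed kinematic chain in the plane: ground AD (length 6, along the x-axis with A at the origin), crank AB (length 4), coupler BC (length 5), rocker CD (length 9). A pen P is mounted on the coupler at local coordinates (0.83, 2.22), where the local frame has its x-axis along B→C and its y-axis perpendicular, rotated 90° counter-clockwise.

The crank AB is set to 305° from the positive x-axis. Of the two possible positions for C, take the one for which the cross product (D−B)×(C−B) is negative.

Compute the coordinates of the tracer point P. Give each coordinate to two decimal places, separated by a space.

A=(0,0), D=(6.00,0)
B = A + 4.00·(cos305°, sin305°) = (2.2943, -3.2766)
|BD| = 4.9465
circle(B,5.00) ∩ circle(D,9.00): a=-3.1872, h=3.8525
  candidates: C₊=(-2.6453,-2.5018) cross=19.056; C₋=(2.4585,-8.2739) cross=-19.056
  mode - wants cross < 0 → take C=(2.4585,-8.2739) (cross=-19.056)
ex = (C−B)/|BC| = (0.0328,-0.9995); ey = (0.9995,0.0328)
P = B + 0.83·ex + 2.22·ey = (4.5404,-4.0333)

4.54 -4.03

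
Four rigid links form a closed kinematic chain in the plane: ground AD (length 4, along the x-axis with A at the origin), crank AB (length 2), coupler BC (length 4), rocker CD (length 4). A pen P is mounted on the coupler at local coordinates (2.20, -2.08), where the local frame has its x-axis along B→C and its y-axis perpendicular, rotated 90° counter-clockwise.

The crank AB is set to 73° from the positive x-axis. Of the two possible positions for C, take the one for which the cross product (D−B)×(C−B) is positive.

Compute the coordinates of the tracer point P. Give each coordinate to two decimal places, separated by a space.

A=(0,0), D=(4.00,0)
B = A + 2.00·(cos73°, sin73°) = (0.5847, 1.9126)
|BD| = 3.9143
circle(B,4.00) ∩ circle(D,4.00): a=1.9572, h=3.4885
  candidates: C₊=(3.9969,4.0000) cross=13.655; C₋=(0.5878,-2.0874) cross=-13.655
  mode + wants cross > 0 → take C=(3.9969,4.0000) (cross=13.655)
ex = (C−B)/|BC| = (0.8530,0.5218); ey = (-0.5218,0.8530)
P = B + 2.20·ex + -2.08·ey = (3.5469,1.2864)

3.55 1.29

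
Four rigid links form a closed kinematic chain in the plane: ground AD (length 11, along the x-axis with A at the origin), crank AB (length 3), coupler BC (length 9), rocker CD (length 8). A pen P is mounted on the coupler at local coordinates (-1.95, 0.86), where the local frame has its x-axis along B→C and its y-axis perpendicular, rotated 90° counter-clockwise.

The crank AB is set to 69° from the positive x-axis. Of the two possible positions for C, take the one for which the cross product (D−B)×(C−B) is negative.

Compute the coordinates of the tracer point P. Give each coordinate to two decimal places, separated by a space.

A=(0,0), D=(11.00,0)
B = A + 3.00·(cos69°, sin69°) = (1.0751, 2.8007)
|BD| = 10.3125
circle(B,9.00) ∩ circle(D,8.00): a=5.9805, h=6.7256
  candidates: C₊=(8.6574,7.6493) cross=69.358; C₋=(5.0042,-5.2963) cross=-69.358
  mode - wants cross < 0 → take C=(5.0042,-5.2963) (cross=-69.358)
ex = (C−B)/|BC| = (0.4366,-0.8997); ey = (0.8997,0.4366)
P = B + -1.95·ex + 0.86·ey = (0.9975,4.9305)

1.00 4.93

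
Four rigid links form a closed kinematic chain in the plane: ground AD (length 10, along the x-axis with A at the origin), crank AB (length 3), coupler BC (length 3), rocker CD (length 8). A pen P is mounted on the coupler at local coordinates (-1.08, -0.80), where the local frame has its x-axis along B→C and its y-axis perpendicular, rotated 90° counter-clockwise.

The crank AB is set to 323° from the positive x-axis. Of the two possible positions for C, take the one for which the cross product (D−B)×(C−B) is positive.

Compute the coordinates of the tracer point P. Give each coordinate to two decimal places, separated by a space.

3.30 -2.80

A=(0,0), D=(10.00,0)
B = A + 3.00·(cos323°, sin323°) = (2.3959, -1.8054)
|BD| = 7.8155
circle(B,3.00) ∩ circle(D,8.00): a=0.3891, h=2.9747
  candidates: C₊=(2.0873,1.1786) cross=23.248; C₋=(3.4616,-4.6098) cross=-23.248
  mode + wants cross > 0 → take C=(2.0873,1.1786) (cross=23.248)
ex = (C−B)/|BC| = (-0.1029,0.9947); ey = (-0.9947,-0.1029)
P = B + -1.08·ex + -0.80·ey = (3.3028,-2.7974)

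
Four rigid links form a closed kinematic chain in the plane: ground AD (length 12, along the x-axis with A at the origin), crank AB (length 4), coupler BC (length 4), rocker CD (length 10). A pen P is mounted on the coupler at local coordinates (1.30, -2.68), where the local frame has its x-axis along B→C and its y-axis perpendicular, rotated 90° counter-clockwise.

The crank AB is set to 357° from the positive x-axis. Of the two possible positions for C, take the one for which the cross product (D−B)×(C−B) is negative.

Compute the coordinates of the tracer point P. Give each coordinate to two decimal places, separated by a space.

1.06 -0.69

A=(0,0), D=(12.00,0)
B = A + 4.00·(cos357°, sin357°) = (3.9945, -0.2093)
|BD| = 8.0082
circle(B,4.00) ∩ circle(D,10.00): a=-1.2405, h=3.8028
  candidates: C₊=(2.6550,3.5597) cross=30.454; C₋=(2.8538,-4.0433) cross=-30.454
  mode - wants cross < 0 → take C=(2.8538,-4.0433) (cross=-30.454)
ex = (C−B)/|BC| = (-0.2852,-0.9585); ey = (0.9585,-0.2852)
P = B + 1.30·ex + -2.68·ey = (1.0551,-0.6911)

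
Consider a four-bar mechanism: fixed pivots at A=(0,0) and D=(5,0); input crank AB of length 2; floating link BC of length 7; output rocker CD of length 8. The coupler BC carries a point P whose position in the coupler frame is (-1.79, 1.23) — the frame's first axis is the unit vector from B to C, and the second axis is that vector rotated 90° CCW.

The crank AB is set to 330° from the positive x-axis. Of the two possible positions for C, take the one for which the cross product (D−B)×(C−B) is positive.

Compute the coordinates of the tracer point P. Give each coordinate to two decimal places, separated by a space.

1.22 -3.11

A=(0,0), D=(5.00,0)
B = A + 2.00·(cos330°, sin330°) = (1.7321, -1.0000)
|BD| = 3.4175
circle(B,7.00) ∩ circle(D,8.00): a=-0.4858, h=6.9831
  candidates: C₊=(-0.7758,5.5353) cross=23.865; C₋=(3.3108,-7.8196) cross=-23.865
  mode + wants cross > 0 → take C=(-0.7758,5.5353) (cross=23.865)
ex = (C−B)/|BC| = (-0.3583,0.9336); ey = (-0.9336,-0.3583)
P = B + -1.79·ex + 1.23·ey = (1.2250,-3.1118)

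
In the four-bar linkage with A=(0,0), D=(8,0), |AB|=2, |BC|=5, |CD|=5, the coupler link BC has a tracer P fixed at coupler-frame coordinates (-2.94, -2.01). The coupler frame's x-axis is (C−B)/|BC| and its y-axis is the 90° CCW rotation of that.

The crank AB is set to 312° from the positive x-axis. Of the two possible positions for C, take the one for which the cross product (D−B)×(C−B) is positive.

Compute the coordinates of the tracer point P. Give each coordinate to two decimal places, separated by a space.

1.58 -5.04

A=(0,0), D=(8.00,0)
B = A + 2.00·(cos312°, sin312°) = (1.3383, -1.4863)
|BD| = 6.8255
circle(B,5.00) ∩ circle(D,5.00): a=3.4128, h=3.6542
  candidates: C₊=(3.8734,2.8233) cross=24.942; C₋=(5.4648,-4.3096) cross=-24.942
  mode + wants cross > 0 → take C=(3.8734,2.8233) (cross=24.942)
ex = (C−B)/|BC| = (0.5070,0.8619); ey = (-0.8619,0.5070)
P = B + -2.94·ex + -2.01·ey = (1.5801,-5.0395)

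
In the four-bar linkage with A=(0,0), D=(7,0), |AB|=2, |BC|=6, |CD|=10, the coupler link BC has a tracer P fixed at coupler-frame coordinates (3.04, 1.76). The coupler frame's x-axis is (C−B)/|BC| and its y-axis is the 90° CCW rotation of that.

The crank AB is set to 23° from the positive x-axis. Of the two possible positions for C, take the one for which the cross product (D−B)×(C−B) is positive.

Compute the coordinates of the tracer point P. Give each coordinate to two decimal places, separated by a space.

A=(0,0), D=(7.00,0)
B = A + 2.00·(cos23°, sin23°) = (1.8410, 0.7815)
|BD| = 5.2178
circle(B,6.00) ∩ circle(D,10.00): a=-3.5239, h=4.8562
  candidates: C₊=(-0.9158,6.1106) cross=25.339; C₋=(-2.3704,-3.4922) cross=-25.339
  mode + wants cross > 0 → take C=(-0.9158,6.1106) (cross=25.339)
ex = (C−B)/|BC| = (-0.4595,0.8882); ey = (-0.8882,-0.4595)
P = B + 3.04·ex + 1.76·ey = (-1.1190,2.6729)

-1.12 2.67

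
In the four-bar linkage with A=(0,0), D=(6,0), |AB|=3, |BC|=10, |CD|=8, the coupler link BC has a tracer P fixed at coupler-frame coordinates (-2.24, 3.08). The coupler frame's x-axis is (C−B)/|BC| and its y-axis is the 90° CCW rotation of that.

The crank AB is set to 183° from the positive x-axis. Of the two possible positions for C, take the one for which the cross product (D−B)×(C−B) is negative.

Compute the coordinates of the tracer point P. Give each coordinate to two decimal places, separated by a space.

-2.18 3.56

A=(0,0), D=(6.00,0)
B = A + 3.00·(cos183°, sin183°) = (-2.9959, -0.1570)
|BD| = 8.9973
circle(B,10.00) ∩ circle(D,8.00): a=6.4992, h=7.6000
  candidates: C₊=(3.3697,7.5552) cross=68.379; C₋=(3.6350,-7.6424) cross=-68.379
  mode - wants cross < 0 → take C=(3.6350,-7.6424) (cross=-68.379)
ex = (C−B)/|BC| = (0.6631,-0.7485); ey = (0.7485,0.6631)
P = B + -2.24·ex + 3.08·ey = (-2.1757,3.5620)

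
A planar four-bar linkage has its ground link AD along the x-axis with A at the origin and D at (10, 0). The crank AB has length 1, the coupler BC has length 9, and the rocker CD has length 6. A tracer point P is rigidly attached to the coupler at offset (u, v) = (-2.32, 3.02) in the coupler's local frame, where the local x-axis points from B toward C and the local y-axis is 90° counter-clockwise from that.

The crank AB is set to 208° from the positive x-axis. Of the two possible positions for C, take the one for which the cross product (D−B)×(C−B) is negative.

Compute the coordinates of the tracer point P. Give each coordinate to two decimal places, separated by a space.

A=(0,0), D=(10.00,0)
B = A + 1.00·(cos208°, sin208°) = (-0.8829, -0.4695)
|BD| = 10.8931
circle(B,9.00) ∩ circle(D,6.00): a=7.5121, h=4.9567
  candidates: C₊=(6.4085,4.8064) cross=53.994; C₋=(6.8358,-5.0978) cross=-53.994
  mode - wants cross < 0 → take C=(6.8358,-5.0978) (cross=-53.994)
ex = (C−B)/|BC| = (0.8576,-0.5143); ey = (0.5143,0.8576)
P = B + -2.32·ex + 3.02·ey = (-1.3196,3.3137)

-1.32 3.31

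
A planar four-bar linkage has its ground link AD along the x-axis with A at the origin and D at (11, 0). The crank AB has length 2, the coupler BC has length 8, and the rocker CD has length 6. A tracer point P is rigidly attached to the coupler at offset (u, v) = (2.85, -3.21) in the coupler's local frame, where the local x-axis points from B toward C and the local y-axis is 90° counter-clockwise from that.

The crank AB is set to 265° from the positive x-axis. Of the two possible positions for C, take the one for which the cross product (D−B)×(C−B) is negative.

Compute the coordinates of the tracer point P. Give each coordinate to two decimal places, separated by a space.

1.39 -5.99

A=(0,0), D=(11.00,0)
B = A + 2.00·(cos265°, sin265°) = (-0.1743, -1.9924)
|BD| = 11.3505
circle(B,8.00) ∩ circle(D,6.00): a=6.9087, h=4.0336
  candidates: C₊=(5.9191,3.1913) cross=45.784; C₋=(7.3351,-4.7507) cross=-45.784
  mode - wants cross < 0 → take C=(7.3351,-4.7507) (cross=-45.784)
ex = (C−B)/|BC| = (0.9387,-0.3448); ey = (0.3448,0.9387)
P = B + 2.85·ex + -3.21·ey = (1.3942,-5.9882)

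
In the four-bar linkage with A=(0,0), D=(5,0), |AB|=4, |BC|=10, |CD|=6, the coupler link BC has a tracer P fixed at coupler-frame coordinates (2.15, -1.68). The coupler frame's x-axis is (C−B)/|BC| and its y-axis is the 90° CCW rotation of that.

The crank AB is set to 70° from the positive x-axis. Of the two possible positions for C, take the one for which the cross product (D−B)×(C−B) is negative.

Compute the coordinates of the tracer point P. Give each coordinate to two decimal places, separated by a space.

A=(0,0), D=(5.00,0)
B = A + 4.00·(cos70°, sin70°) = (1.3681, 3.7588)
|BD| = 5.2268
circle(B,10.00) ∩ circle(D,6.00): a=8.7357, h=4.8670
  candidates: C₊=(10.9383,0.8585) cross=25.439; C₋=(3.9382,-5.9053) cross=-25.439
  mode - wants cross < 0 → take C=(3.9382,-5.9053) (cross=-25.439)
ex = (C−B)/|BC| = (0.2570,-0.9664); ey = (0.9664,0.2570)
P = B + 2.15·ex + -1.68·ey = (0.2971,1.2492)

0.30 1.25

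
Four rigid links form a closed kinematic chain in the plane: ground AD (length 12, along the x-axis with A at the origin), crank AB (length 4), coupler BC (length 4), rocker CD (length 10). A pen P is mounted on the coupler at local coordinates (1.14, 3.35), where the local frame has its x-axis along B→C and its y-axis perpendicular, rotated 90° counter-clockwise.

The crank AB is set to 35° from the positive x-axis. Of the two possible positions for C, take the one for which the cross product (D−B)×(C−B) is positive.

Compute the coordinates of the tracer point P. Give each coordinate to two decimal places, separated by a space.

A=(0,0), D=(12.00,0)
B = A + 4.00·(cos35°, sin35°) = (3.2766, 2.2943)
|BD| = 9.0201
circle(B,4.00) ∩ circle(D,10.00): a=-0.1463, h=3.9973
  candidates: C₊=(4.1519,6.1974) cross=36.056; C₋=(2.1184,-1.5343) cross=-36.056
  mode + wants cross > 0 → take C=(4.1519,6.1974) (cross=36.056)
ex = (C−B)/|BC| = (0.2188,0.9758); ey = (-0.9758,0.2188)
P = B + 1.14·ex + 3.35·ey = (0.2573,4.1397)

0.26 4.14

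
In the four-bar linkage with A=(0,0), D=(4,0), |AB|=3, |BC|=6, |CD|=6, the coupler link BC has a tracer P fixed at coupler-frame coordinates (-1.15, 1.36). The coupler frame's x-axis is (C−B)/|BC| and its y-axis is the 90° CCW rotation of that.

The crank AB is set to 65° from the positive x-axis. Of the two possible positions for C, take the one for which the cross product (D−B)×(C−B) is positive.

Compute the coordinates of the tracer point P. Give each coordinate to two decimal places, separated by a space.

A=(0,0), D=(4.00,0)
B = A + 3.00·(cos65°, sin65°) = (1.2679, 2.7189)
|BD| = 3.8545
circle(B,6.00) ∩ circle(D,6.00): a=1.9272, h=5.6821
  candidates: C₊=(6.6420,5.3870) cross=21.901; C₋=(-1.3741,-2.6681) cross=-21.901
  mode + wants cross > 0 → take C=(6.6420,5.3870) (cross=21.901)
ex = (C−B)/|BC| = (0.8957,0.4447); ey = (-0.4447,0.8957)
P = B + -1.15·ex + 1.36·ey = (-0.3670,3.4257)

-0.37 3.43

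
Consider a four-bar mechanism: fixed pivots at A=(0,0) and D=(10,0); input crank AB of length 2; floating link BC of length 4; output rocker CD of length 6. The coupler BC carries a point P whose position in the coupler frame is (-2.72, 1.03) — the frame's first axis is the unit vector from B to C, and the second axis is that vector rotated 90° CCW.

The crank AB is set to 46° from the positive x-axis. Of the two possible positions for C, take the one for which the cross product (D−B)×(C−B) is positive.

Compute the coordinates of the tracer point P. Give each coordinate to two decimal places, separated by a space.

A=(0,0), D=(10.00,0)
B = A + 2.00·(cos46°, sin46°) = (1.3893, 1.4387)
|BD| = 8.7300
circle(B,4.00) ∩ circle(D,6.00): a=3.2196, h=2.3737
  candidates: C₊=(4.9560,3.2494) cross=20.723; C₋=(4.1737,-1.4331) cross=-20.723
  mode + wants cross > 0 → take C=(4.9560,3.2494) (cross=20.723)
ex = (C−B)/|BC| = (0.8917,0.4527); ey = (-0.4527,0.8917)
P = B + -2.72·ex + 1.03·ey = (-1.5023,1.1258)

-1.50 1.13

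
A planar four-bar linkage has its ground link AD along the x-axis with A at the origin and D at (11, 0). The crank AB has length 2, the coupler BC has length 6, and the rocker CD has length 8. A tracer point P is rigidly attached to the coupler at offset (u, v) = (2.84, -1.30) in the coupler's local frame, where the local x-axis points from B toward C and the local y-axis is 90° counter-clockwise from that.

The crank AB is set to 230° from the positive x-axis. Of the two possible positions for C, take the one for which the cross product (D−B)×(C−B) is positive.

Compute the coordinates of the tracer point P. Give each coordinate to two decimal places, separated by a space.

A=(0,0), D=(11.00,0)
B = A + 2.00·(cos230°, sin230°) = (-1.2856, -1.5321)
|BD| = 12.3807
circle(B,6.00) ∩ circle(D,8.00): a=5.0596, h=3.2250
  candidates: C₊=(3.3360,2.2942) cross=39.928; C₋=(4.1342,-4.1062) cross=-39.928
  mode + wants cross > 0 → take C=(3.3360,2.2942) (cross=39.928)
ex = (C−B)/|BC| = (0.7703,0.6377); ey = (-0.6377,0.7703)
P = B + 2.84·ex + -1.30·ey = (1.7310,-0.7223)

1.73 -0.72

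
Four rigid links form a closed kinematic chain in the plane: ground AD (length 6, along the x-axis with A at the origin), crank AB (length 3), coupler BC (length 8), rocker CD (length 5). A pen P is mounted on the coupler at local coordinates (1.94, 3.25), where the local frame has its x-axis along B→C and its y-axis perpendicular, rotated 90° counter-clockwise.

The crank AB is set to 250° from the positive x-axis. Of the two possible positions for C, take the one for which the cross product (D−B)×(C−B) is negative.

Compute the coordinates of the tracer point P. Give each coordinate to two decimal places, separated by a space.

A=(0,0), D=(6.00,0)
B = A + 3.00·(cos250°, sin250°) = (-1.0261, -2.8191)
|BD| = 7.5705
circle(B,8.00) ∩ circle(D,5.00): a=6.3610, h=4.8515
  candidates: C₊=(3.0709,4.0522) cross=36.728; C₋=(6.6841,-4.9530) cross=-36.728
  mode - wants cross < 0 → take C=(6.6841,-4.9530) (cross=-36.728)
ex = (C−B)/|BC| = (0.9638,-0.2667); ey = (0.2667,0.9638)
P = B + 1.94·ex + 3.25·ey = (1.7105,-0.2043)

1.71 -0.20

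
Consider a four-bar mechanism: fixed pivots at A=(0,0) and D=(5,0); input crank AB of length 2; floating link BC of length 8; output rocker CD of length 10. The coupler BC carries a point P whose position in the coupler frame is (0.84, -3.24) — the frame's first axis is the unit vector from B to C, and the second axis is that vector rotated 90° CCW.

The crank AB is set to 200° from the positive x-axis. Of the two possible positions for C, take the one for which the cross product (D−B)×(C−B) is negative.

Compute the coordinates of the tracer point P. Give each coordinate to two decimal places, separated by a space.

-4.88 -2.17

A=(0,0), D=(5.00,0)
B = A + 2.00·(cos200°, sin200°) = (-1.8794, -0.6840)
|BD| = 6.9133
circle(B,8.00) ∩ circle(D,10.00): a=0.8530, h=7.9544
  candidates: C₊=(-1.8176,7.3157) cross=54.991; C₋=(-0.2435,-8.5150) cross=-54.991
  mode - wants cross < 0 → take C=(-0.2435,-8.5150) (cross=-54.991)
ex = (C−B)/|BC| = (0.2045,-0.9789); ey = (0.9789,0.2045)
P = B + 0.84·ex + -3.24·ey = (-4.8792,-2.1688)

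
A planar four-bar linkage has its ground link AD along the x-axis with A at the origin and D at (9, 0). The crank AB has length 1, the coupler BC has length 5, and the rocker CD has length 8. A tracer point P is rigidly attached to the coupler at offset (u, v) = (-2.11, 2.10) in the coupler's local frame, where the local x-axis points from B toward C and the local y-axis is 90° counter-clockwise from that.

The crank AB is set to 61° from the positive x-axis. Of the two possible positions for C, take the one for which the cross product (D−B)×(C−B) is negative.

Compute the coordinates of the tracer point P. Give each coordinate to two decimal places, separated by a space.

A=(0,0), D=(9.00,0)
B = A + 1.00·(cos61°, sin61°) = (0.4848, 0.8746)
|BD| = 8.5600
circle(B,5.00) ∩ circle(D,8.00): a=2.0020, h=4.5817
  candidates: C₊=(2.9444,5.2278) cross=39.219; C₋=(2.0081,-3.8877) cross=-39.219
  mode - wants cross < 0 → take C=(2.0081,-3.8877) (cross=-39.219)
ex = (C−B)/|BC| = (0.3047,-0.9525); ey = (0.9525,0.3047)
P = B + -2.11·ex + 2.10·ey = (1.8421,3.5241)

1.84 3.52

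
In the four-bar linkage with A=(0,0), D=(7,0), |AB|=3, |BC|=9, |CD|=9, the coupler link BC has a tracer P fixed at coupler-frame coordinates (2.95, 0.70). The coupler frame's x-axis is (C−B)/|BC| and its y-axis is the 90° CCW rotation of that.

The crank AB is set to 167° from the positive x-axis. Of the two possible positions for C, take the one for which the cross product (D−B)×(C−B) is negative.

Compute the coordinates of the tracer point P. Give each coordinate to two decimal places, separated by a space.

-0.86 -1.54

A=(0,0), D=(7.00,0)
B = A + 3.00·(cos167°, sin167°) = (-2.9231, 0.6749)
|BD| = 9.9460
circle(B,9.00) ∩ circle(D,9.00): a=4.9730, h=7.5013
  candidates: C₊=(2.5474,7.8214) cross=74.608; C₋=(1.5295,-7.1466) cross=-74.608
  mode - wants cross < 0 → take C=(1.5295,-7.1466) (cross=-74.608)
ex = (C−B)/|BC| = (0.4947,-0.8690); ey = (0.8690,0.4947)
P = B + 2.95·ex + 0.70·ey = (-0.8553,-1.5425)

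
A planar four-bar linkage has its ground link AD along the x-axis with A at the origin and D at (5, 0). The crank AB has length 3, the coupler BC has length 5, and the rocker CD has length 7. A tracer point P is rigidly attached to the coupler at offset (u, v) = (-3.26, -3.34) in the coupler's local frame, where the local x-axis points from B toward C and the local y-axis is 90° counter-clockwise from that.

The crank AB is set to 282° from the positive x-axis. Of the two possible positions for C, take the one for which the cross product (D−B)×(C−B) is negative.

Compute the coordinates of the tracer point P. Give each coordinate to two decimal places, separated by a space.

-4.01 -2.42

A=(0,0), D=(5.00,0)
B = A + 3.00·(cos282°, sin282°) = (0.6237, -2.9344)
|BD| = 5.2690
circle(B,5.00) ∩ circle(D,7.00): a=0.3571, h=4.9872
  candidates: C₊=(-1.8572,1.4066) cross=26.278; C₋=(3.6978,-6.8778) cross=-26.278
  mode - wants cross < 0 → take C=(3.6978,-6.8778) (cross=-26.278)
ex = (C−B)/|BC| = (0.6148,-0.7887); ey = (0.7887,0.6148)
P = B + -3.26·ex + -3.34·ey = (-4.0147,-2.4168)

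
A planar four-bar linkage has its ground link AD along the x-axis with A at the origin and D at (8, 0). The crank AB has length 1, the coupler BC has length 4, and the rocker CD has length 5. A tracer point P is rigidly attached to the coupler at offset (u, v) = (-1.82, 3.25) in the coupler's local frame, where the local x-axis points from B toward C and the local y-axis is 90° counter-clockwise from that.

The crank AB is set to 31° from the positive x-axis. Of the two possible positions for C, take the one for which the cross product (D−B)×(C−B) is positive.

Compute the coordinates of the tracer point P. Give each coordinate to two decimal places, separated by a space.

-2.59 1.94

A=(0,0), D=(8.00,0)
B = A + 1.00·(cos31°, sin31°) = (0.8572, 0.5150)
|BD| = 7.1614
circle(B,4.00) ∩ circle(D,5.00): a=2.9523, h=2.6989
  candidates: C₊=(3.9959,2.9946) cross=19.328; C₋=(3.6077,-2.3892) cross=-19.328
  mode + wants cross > 0 → take C=(3.9959,2.9946) (cross=19.328)
ex = (C−B)/|BC| = (0.7847,0.6199); ey = (-0.6199,0.7847)
P = B + -1.82·ex + 3.25·ey = (-2.5856,1.9371)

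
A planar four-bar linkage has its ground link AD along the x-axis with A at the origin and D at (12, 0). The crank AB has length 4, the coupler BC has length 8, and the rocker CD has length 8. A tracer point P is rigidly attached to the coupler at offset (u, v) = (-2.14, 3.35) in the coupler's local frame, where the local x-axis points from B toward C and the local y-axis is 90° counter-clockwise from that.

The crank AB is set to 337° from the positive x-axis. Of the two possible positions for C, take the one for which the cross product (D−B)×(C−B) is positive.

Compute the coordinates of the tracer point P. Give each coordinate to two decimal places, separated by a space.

A=(0,0), D=(12.00,0)
B = A + 4.00·(cos337°, sin337°) = (3.6820, -1.5629)
|BD| = 8.4635
circle(B,8.00) ∩ circle(D,8.00): a=4.2318, h=6.7891
  candidates: C₊=(6.5873,5.8909) cross=57.460; C₋=(9.0947,-7.4538) cross=-57.460
  mode + wants cross > 0 → take C=(6.5873,5.8909) (cross=57.460)
ex = (C−B)/|BC| = (0.3632,0.9317); ey = (-0.9317,0.3632)
P = B + -2.14·ex + 3.35·ey = (-0.2164,-2.3402)

-0.22 -2.34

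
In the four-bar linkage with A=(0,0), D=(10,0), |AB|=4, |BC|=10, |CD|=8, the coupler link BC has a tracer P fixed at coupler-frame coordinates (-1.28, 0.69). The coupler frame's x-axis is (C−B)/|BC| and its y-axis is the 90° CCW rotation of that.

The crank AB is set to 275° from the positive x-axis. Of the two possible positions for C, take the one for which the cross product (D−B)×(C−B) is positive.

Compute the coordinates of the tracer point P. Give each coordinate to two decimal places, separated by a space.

-0.76 -4.92

A=(0,0), D=(10.00,0)
B = A + 4.00·(cos275°, sin275°) = (0.3486, -3.9848)
|BD| = 10.4416
circle(B,10.00) ∩ circle(D,8.00): a=6.9447, h=7.1952
  candidates: C₊=(4.0218,5.3162) cross=75.130; C₋=(9.5136,-7.9852) cross=-75.130
  mode + wants cross > 0 → take C=(4.0218,5.3162) (cross=75.130)
ex = (C−B)/|BC| = (0.3673,0.9301); ey = (-0.9301,0.3673)
P = B + -1.28·ex + 0.69·ey = (-0.7633,-4.9218)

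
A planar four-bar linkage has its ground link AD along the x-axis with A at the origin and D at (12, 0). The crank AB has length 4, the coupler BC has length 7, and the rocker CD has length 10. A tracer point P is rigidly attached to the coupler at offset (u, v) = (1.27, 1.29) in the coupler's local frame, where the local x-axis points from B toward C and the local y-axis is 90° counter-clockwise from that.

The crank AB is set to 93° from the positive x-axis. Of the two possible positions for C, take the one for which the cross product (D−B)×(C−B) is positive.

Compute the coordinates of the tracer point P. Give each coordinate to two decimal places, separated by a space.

A=(0,0), D=(12.00,0)
B = A + 4.00·(cos93°, sin93°) = (-0.2093, 3.9945)
|BD| = 12.8462
circle(B,7.00) ∩ circle(D,10.00): a=4.4381, h=5.4133
  candidates: C₊=(5.6920,7.7594) cross=69.540; C₋=(2.3254,-2.5304) cross=-69.540
  mode + wants cross > 0 → take C=(5.6920,7.7594) (cross=69.540)
ex = (C−B)/|BC| = (0.8430,0.5378); ey = (-0.5378,0.8430)
P = B + 1.27·ex + 1.29·ey = (0.1675,5.7651)

0.17 5.77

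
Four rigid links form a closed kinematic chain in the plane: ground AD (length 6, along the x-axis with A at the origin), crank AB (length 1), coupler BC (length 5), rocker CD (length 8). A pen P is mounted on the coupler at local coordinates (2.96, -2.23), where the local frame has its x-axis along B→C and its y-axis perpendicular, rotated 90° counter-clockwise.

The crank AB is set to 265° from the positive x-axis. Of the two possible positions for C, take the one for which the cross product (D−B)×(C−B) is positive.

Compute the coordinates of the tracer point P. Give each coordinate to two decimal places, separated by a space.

1.58 2.31

A=(0,0), D=(6.00,0)
B = A + 1.00·(cos265°, sin265°) = (-0.0872, -0.9962)
|BD| = 6.1681
circle(B,5.00) ∩ circle(D,8.00): a=-0.0773, h=4.9994
  candidates: C₊=(-0.9709,3.9251) cross=30.837; C₋=(0.6440,-5.9425) cross=-30.837
  mode + wants cross > 0 → take C=(-0.9709,3.9251) (cross=30.837)
ex = (C−B)/|BC| = (-0.1768,0.9843); ey = (-0.9843,-0.1768)
P = B + 2.96·ex + -2.23·ey = (1.5845,2.3114)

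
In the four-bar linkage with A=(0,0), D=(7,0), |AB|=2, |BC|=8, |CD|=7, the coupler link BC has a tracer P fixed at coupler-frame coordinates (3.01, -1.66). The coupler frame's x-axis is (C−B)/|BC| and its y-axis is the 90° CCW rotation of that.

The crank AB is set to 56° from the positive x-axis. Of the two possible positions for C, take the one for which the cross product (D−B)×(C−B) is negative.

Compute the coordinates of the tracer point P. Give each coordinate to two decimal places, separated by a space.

A=(0,0), D=(7.00,0)
B = A + 2.00·(cos56°, sin56°) = (1.1184, 1.6581)
|BD| = 6.1109
circle(B,8.00) ∩ circle(D,7.00): a=4.2828, h=6.7571
  candidates: C₊=(7.0739,6.9996) cross=41.292; C₋=(3.4071,-6.0076) cross=-41.292
  mode - wants cross < 0 → take C=(3.4071,-6.0076) (cross=-41.292)
ex = (C−B)/|BC| = (0.2861,-0.9582); ey = (0.9582,0.2861)
P = B + 3.01·ex + -1.66·ey = (0.3889,-1.7010)

0.39 -1.70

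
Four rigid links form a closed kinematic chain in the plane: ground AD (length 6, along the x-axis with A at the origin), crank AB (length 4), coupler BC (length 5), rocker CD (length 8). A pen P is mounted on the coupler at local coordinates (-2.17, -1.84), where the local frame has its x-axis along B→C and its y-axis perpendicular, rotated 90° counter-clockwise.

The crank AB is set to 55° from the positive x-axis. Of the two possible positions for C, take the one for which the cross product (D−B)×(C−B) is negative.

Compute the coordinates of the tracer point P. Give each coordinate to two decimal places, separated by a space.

3.19 5.98

A=(0,0), D=(6.00,0)
B = A + 4.00·(cos55°, sin55°) = (2.2943, 3.2766)
|BD| = 4.9465
circle(B,5.00) ∩ circle(D,8.00): a=-1.4689, h=4.7794
  candidates: C₊=(4.3598,7.8300) cross=23.641; C₋=(-1.9720,0.6691) cross=-23.641
  mode - wants cross < 0 → take C=(-1.9720,0.6691) (cross=-23.641)
ex = (C−B)/|BC| = (-0.8533,-0.5215); ey = (0.5215,-0.8533)
P = B + -2.17·ex + -1.84·ey = (3.1863,5.9782)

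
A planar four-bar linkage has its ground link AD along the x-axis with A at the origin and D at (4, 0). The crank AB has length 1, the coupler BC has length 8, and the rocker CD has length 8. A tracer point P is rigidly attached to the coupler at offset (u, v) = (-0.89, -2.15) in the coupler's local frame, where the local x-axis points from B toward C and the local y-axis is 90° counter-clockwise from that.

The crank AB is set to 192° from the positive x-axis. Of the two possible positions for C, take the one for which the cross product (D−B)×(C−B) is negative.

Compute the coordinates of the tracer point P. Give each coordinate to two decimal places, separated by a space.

A=(0,0), D=(4.00,0)
B = A + 1.00·(cos192°, sin192°) = (-0.9781, -0.2079)
|BD| = 4.9825
circle(B,8.00) ∩ circle(D,8.00): a=2.4912, h=7.6022
  candidates: C₊=(1.1937,7.4916) cross=37.878; C₋=(1.8282,-7.6996) cross=-37.878
  mode - wants cross < 0 → take C=(1.8282,-7.6996) (cross=-37.878)
ex = (C−B)/|BC| = (0.3508,-0.9365); ey = (0.9365,0.3508)
P = B + -0.89·ex + -2.15·ey = (-3.3037,-0.1287)

-3.30 -0.13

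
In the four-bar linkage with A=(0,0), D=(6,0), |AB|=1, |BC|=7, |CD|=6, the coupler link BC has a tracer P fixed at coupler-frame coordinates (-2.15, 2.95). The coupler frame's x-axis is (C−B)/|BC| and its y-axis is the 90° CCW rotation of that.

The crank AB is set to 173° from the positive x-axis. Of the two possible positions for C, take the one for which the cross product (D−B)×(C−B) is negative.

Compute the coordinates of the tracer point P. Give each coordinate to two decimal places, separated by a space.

-0.01 3.64

A=(0,0), D=(6.00,0)
B = A + 1.00·(cos173°, sin173°) = (-0.9925, 0.1219)
|BD| = 6.9936
circle(B,7.00) ∩ circle(D,6.00): a=4.4262, h=5.4230
  candidates: C₊=(3.5275,5.4669) cross=37.926; C₋=(3.3385,-5.3774) cross=-37.926
  mode - wants cross < 0 → take C=(3.3385,-5.3774) (cross=-37.926)
ex = (C−B)/|BC| = (0.6187,-0.7856); ey = (0.7856,0.6187)
P = B + -2.15·ex + 2.95·ey = (-0.0052,3.6362)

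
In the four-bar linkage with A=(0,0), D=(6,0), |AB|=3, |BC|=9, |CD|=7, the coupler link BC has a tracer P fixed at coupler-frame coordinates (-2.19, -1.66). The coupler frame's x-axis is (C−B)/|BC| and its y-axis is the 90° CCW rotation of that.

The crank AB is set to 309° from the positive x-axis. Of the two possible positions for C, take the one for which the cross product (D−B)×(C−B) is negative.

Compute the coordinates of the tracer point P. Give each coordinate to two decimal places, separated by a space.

-0.75 -3.11

A=(0,0), D=(6.00,0)
B = A + 3.00·(cos309°, sin309°) = (1.8880, -2.3314)
|BD| = 4.7270
circle(B,9.00) ∩ circle(D,7.00): a=5.7483, h=6.9251
  candidates: C₊=(3.4729,6.5279) cross=32.735; C₋=(10.3040,-5.5204) cross=-32.735
  mode - wants cross < 0 → take C=(10.3040,-5.5204) (cross=-32.735)
ex = (C−B)/|BC| = (0.9351,-0.3543); ey = (0.3543,0.9351)
P = B + -2.19·ex + -1.66·ey = (-0.7481,-3.1077)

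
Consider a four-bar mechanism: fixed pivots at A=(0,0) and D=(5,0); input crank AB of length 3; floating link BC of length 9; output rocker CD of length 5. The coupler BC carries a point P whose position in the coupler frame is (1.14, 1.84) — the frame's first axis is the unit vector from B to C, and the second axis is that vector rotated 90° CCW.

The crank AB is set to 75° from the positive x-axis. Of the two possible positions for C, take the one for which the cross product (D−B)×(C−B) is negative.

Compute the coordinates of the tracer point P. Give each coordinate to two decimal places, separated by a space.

2.94 2.78

A=(0,0), D=(5.00,0)
B = A + 3.00·(cos75°, sin75°) = (0.7765, 2.8978)
|BD| = 5.1221
circle(B,9.00) ∩ circle(D,5.00): a=8.0276, h=4.0691
  candidates: C₊=(9.6979,1.7115) cross=20.842; C₋=(5.0937,-4.9991) cross=-20.842
  mode - wants cross < 0 → take C=(5.0937,-4.9991) (cross=-20.842)
ex = (C−B)/|BC| = (0.4797,-0.8774); ey = (0.8774,0.4797)
P = B + 1.14·ex + 1.84·ey = (2.9378,2.7801)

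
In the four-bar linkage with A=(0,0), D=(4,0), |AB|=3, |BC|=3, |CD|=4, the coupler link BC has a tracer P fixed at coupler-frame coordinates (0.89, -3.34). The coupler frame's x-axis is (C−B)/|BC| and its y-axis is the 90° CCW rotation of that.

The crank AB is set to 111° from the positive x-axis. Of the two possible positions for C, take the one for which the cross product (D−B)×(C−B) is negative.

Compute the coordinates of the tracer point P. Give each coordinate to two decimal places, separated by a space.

A=(0,0), D=(4.00,0)
B = A + 3.00·(cos111°, sin111°) = (-1.0751, 2.8007)
|BD| = 5.7966
circle(B,3.00) ∩ circle(D,4.00): a=2.2945, h=1.9327
  candidates: C₊=(1.8676,3.3842) cross=11.203; C₋=(-0.0000,-0.0000) cross=-11.203
  mode - wants cross < 0 → take C=(-0.0000,-0.0000) (cross=-11.203)
ex = (C−B)/|BC| = (0.3584,-0.9336); ey = (0.9336,0.3584)
P = B + 0.89·ex + -3.34·ey = (-3.8743,0.7729)

-3.87 0.77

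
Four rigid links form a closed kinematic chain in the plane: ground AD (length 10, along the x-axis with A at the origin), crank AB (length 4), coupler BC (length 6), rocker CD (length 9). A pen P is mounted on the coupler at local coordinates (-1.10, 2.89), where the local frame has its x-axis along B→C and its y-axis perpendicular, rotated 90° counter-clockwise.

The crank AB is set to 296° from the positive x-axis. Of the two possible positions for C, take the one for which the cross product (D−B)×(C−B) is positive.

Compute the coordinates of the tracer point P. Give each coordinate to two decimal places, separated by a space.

-1.05 -4.90

A=(0,0), D=(10.00,0)
B = A + 4.00·(cos296°, sin296°) = (1.7535, -3.5952)
|BD| = 8.9961
circle(B,6.00) ∩ circle(D,9.00): a=1.9970, h=5.6579
  candidates: C₊=(1.3230,2.3894) cross=50.899; C₋=(5.8452,-7.9836) cross=-50.899
  mode + wants cross > 0 → take C=(1.3230,2.3894) (cross=50.899)
ex = (C−B)/|BC| = (-0.0718,0.9974); ey = (-0.9974,-0.0718)
P = B + -1.10·ex + 2.89·ey = (-1.0501,-4.8997)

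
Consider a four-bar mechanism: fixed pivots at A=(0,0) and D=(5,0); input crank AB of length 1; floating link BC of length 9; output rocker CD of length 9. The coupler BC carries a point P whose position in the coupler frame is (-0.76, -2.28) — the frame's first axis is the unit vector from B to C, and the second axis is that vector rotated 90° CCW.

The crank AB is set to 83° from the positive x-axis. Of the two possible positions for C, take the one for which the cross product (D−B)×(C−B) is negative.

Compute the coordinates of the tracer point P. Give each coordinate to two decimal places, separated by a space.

-2.21 1.57

A=(0,0), D=(5.00,0)
B = A + 1.00·(cos83°, sin83°) = (0.1219, 0.9925)
|BD| = 4.9781
circle(B,9.00) ∩ circle(D,9.00): a=2.4890, h=8.6490
  candidates: C₊=(4.2854,8.9716) cross=43.055; C₋=(0.8365,-7.9790) cross=-43.055
  mode - wants cross < 0 → take C=(0.8365,-7.9790) (cross=-43.055)
ex = (C−B)/|BC| = (0.0794,-0.9968); ey = (0.9968,0.0794)
P = B + -0.76·ex + -2.28·ey = (-2.2113,1.5691)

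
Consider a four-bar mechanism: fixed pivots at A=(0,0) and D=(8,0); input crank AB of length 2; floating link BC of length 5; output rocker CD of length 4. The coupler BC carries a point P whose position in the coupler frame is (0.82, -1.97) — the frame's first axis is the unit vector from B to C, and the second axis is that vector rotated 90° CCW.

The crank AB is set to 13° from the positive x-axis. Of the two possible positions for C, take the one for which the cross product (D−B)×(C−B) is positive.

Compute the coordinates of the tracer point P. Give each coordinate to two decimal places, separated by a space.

A=(0,0), D=(8.00,0)
B = A + 2.00·(cos13°, sin13°) = (1.9487, 0.4499)
|BD| = 6.0680
circle(B,5.00) ∩ circle(D,4.00): a=3.7756, h=3.2780
  candidates: C₊=(5.9570,3.4389) cross=19.891; C₋=(5.4709,-3.0990) cross=-19.891
  mode + wants cross > 0 → take C=(5.9570,3.4389) (cross=19.891)
ex = (C−B)/|BC| = (0.8016,0.5978); ey = (-0.5978,0.8016)
P = B + 0.82·ex + -1.97·ey = (3.7838,-0.6391)

3.78 -0.64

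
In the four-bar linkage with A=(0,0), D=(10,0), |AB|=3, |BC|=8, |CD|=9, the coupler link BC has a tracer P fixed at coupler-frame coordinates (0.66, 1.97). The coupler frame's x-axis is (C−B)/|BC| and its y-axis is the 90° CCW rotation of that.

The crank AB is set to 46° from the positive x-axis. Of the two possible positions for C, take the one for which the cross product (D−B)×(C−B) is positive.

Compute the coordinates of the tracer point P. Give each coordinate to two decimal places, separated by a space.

0.93 3.89

A=(0,0), D=(10.00,0)
B = A + 3.00·(cos46°, sin46°) = (2.0840, 2.1580)
|BD| = 8.2049
circle(B,8.00) ∩ circle(D,9.00): a=3.0665, h=7.3890
  candidates: C₊=(6.9859,8.4803) cross=60.626; C₋=(3.0991,-5.7773) cross=-60.626
  mode + wants cross > 0 → take C=(6.9859,8.4803) (cross=60.626)
ex = (C−B)/|BC| = (0.6127,0.7903); ey = (-0.7903,0.6127)
P = B + 0.66·ex + 1.97·ey = (0.9315,3.8867)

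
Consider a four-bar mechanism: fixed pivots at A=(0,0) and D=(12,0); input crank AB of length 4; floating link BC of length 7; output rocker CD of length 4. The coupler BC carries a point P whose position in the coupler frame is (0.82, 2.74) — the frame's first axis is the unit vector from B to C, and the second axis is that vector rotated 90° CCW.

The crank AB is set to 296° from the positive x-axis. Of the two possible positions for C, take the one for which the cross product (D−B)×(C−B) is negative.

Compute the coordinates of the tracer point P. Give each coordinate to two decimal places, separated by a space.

A=(0,0), D=(12.00,0)
B = A + 4.00·(cos296°, sin296°) = (1.7535, -3.5952)
|BD| = 10.8589
circle(B,7.00) ∩ circle(D,4.00): a=6.9490, h=0.8438
  candidates: C₊=(8.0312,-0.4983) cross=9.163; C₋=(8.5899,-2.0908) cross=-9.163
  mode - wants cross < 0 → take C=(8.5899,-2.0908) (cross=-9.163)
ex = (C−B)/|BC| = (0.9766,0.2149); ey = (-0.2149,0.9766)
P = B + 0.82·ex + 2.74·ey = (1.9655,-0.7430)

1.97 -0.74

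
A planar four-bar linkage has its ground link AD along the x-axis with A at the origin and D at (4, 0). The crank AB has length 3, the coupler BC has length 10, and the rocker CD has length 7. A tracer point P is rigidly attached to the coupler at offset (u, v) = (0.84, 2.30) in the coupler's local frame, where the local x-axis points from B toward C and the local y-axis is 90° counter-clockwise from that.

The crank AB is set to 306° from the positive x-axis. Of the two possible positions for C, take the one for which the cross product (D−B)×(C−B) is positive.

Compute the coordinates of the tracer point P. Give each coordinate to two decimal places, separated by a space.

A=(0,0), D=(4.00,0)
B = A + 3.00·(cos306°, sin306°) = (1.7634, -2.4271)
|BD| = 3.3005
circle(B,10.00) ∩ circle(D,7.00): a=9.3764, h=3.4761
  candidates: C₊=(5.5613,6.8237) cross=11.473; C₋=(10.6737,2.1123) cross=-11.473
  mode + wants cross > 0 → take C=(5.5613,6.8237) (cross=11.473)
ex = (C−B)/|BC| = (0.3798,0.9251); ey = (-0.9251,0.3798)
P = B + 0.84·ex + 2.30·ey = (-0.0453,-0.7765)

-0.05 -0.78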